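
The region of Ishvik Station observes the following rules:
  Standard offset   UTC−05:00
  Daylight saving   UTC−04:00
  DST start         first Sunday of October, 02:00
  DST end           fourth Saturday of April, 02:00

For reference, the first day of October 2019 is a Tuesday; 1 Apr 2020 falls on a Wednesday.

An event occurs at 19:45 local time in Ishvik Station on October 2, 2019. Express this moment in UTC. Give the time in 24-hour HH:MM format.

00:45

1 October 2019 is a Tuesday, so the first Sunday is October 6.
1 April 2020 is a Wednesday, so the first Saturday is April 4 and the fourth is April 25.
October 2, 2019 does not fall between 6 October 2019 and 25 April 2020, so daylight saving is not in effect and Ishvik Station is at UTC−05:00.
19:45 local + 5h = 00:45 UTC (rolling into the next day, 3 October 2019).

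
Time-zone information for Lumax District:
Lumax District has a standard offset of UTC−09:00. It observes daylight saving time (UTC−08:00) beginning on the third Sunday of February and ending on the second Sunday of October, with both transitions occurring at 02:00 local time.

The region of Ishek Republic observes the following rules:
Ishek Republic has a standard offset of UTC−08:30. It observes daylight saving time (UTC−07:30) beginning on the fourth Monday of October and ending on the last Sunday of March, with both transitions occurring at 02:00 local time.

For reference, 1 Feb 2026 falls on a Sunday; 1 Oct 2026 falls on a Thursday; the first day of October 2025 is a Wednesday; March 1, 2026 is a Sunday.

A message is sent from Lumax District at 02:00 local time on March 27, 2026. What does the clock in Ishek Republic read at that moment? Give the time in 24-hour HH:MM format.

02:30

1 February 2026 is a Sunday, so the first Sunday is February 1 and the third is February 15.
1 October 2026 is a Thursday, so the first Sunday is October 4 and the second is October 11.
March 27, 2026 falls between 15 February and 11 October, so daylight saving is in effect and Lumax District is at UTC−08:00.
02:00 Lumax District + 8h = 10:00 UTC.
1 October 2025 is a Wednesday, so the first Monday is October 6 and the fourth is October 27.
1 March 2026 is a Sunday, so Sundays fall on 1, 8, 15, 22, 29; the last is March 29.
At the standard offset (UTC−08:30), 10:00 UTC − 8h30m = 01:30 Ishek Republic standard time.
Daylight saving runs 27 October 2025 – 29 March 2026; the standard-time date in Ishek Republic, March 27, 2026, is inside that window, so Ishek Republic is at UTC−07:30.
10:00 UTC − 7h30m = 02:30 Ishek Republic.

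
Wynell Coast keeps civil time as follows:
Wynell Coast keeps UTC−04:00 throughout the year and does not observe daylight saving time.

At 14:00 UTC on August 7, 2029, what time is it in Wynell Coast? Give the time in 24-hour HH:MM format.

Wynell Coast has no daylight saving, so its offset is UTC−04:00 year-round.
14:00 UTC − 4h = 10:00 local.

10:00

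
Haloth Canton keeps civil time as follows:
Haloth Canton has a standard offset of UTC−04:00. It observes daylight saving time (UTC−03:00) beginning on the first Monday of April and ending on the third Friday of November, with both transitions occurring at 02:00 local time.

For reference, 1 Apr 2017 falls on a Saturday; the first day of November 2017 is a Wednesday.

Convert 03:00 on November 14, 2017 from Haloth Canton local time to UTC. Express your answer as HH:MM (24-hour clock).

06:00

1 April 2017 is a Saturday, so the first Monday is April 3.
1 November 2017 is a Wednesday, so the first Friday is November 3 and the third is November 17.
Daylight saving runs 3 April – 17 November; November 14, 2017 is inside that window, so Haloth Canton is at UTC−03:00.
03:00 local + 3h = 06:00 UTC.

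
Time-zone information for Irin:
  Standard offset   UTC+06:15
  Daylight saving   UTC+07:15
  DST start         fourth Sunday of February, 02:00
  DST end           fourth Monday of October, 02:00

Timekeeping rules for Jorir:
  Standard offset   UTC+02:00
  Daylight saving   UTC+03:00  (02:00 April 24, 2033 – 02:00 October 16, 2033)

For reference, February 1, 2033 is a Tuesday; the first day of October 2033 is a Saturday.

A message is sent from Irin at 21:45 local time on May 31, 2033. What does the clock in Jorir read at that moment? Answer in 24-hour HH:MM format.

17:30

1 February 2033 is a Tuesday, so the first Sunday is February 6 and the fourth is February 27.
1 October 2033 is a Saturday, so the first Monday is October 3 and the fourth is October 24.
Daylight saving runs 27 February – 24 October; May 31, 2033 is inside that window, so Irin is at UTC+07:15.
21:45 Irin − 7h15m = 14:30 UTC.
At the standard offset (UTC+02:00), 14:30 UTC + 2h = 16:30 Jorir standard time.
Daylight saving runs 24 April – 16 October; the standard-time date in Jorir, May 31, 2033, is inside that window, so Jorir is at UTC+03:00.
14:30 UTC + 3h = 17:30 Jorir.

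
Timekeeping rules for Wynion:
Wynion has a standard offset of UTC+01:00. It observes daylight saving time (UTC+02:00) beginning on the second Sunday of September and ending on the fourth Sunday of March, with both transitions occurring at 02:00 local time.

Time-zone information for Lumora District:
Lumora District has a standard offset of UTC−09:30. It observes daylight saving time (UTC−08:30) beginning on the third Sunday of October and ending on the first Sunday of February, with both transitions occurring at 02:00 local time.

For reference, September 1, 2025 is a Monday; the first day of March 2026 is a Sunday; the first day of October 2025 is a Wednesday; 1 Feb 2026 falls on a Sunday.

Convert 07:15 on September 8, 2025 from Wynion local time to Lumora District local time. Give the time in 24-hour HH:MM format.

1 September 2025 is a Monday, so the first Sunday is September 7 and the second is September 14.
1 March 2026 is a Sunday, so the first Sunday is March 1 and the fourth is March 22.
September 8, 2025 does not fall between 14 September 2025 and 22 March 2026, so daylight saving is not in effect and Wynion is at UTC+01:00.
07:15 Wynion − 1h = 06:15 UTC.
1 October 2025 is a Wednesday, so the first Sunday is October 5 and the third is October 19.
1 February 2026 is a Sunday, so the first Sunday is February 1.
At the standard offset (UTC−09:30), 06:15 UTC − 9h30m = 20:45 Lumora District standard time (rolling into the previous day, 7 September 2025).
Daylight saving runs 19 October 2025 – 1 February 2026; the standard-time date in Lumora District, September 7, 2025, is outside that window, so Lumora District is on standard time at UTC−09:30.
06:15 UTC − 9h30m = 20:45 Lumora District (rolling into the previous day, 7 September 2025).

20:45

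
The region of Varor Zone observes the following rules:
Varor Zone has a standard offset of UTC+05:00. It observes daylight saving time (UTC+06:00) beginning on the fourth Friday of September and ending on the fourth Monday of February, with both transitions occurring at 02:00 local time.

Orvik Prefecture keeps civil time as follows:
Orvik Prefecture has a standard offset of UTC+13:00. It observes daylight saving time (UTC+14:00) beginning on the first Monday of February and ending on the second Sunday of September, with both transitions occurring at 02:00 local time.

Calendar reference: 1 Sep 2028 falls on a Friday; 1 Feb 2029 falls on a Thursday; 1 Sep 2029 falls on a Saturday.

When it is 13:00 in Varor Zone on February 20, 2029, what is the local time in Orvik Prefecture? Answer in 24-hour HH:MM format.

1 September 2028 is a Friday, so the first Friday is September 1 and the fourth is September 22.
1 February 2029 is a Thursday, so the first Monday is February 5 and the fourth is February 26.
February 20, 2029 falls between 22 September 2028 and 26 February 2029, so daylight saving is in effect and Varor Zone is at UTC+06:00.
13:00 Varor Zone − 6h = 07:00 UTC.
1 February 2029 is a Thursday, so the first Monday is February 5.
1 September 2029 is a Saturday, so the first Sunday is September 2 and the second is September 9.
At the standard offset (UTC+13:00), 07:00 UTC + 13h = 20:00 Orvik Prefecture standard time.
Daylight saving runs 5 February – 9 September; the standard-time date in Orvik Prefecture, February 20, 2029, is inside that window, so Orvik Prefecture is at UTC+14:00.
07:00 UTC + 14h = 21:00 Orvik Prefecture.

21:00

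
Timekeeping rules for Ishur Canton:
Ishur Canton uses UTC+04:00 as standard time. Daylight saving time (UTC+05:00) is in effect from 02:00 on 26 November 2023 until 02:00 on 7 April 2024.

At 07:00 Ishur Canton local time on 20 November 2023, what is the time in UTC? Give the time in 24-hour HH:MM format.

03:00

20 November 2023 does not fall between 26 November 2023 and 7 April 2024, so daylight saving is not in effect and Ishur Canton is at UTC+04:00.
07:00 local − 4h = 03:00 UTC.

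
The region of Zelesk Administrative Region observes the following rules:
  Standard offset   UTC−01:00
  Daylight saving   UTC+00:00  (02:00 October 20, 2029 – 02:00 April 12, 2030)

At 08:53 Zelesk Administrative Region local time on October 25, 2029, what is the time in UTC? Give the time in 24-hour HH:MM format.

October 25, 2029 falls between 20 October 2029 and 12 April 2030, so daylight saving is in effect and Zelesk Administrative Region is at UTC+00:00.
08:53 local − 0h = 08:53 UTC.

08:53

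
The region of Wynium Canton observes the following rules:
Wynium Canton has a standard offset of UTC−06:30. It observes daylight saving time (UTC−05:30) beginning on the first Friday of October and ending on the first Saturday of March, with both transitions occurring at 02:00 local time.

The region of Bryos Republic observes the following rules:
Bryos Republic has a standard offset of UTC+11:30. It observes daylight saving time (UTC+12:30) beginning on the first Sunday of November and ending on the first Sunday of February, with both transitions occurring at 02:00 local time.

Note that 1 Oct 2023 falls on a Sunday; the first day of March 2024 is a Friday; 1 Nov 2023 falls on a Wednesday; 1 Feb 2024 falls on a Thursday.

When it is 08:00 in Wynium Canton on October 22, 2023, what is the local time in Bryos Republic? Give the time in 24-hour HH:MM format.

1 October 2023 is a Sunday, so the first Friday is October 6.
1 March 2024 is a Friday, so the first Saturday is March 2.
October 22, 2023 falls between 6 October 2023 and 2 March 2024, so daylight saving is in effect and Wynium Canton is at UTC−05:30.
08:00 Wynium Canton + 5h30m = 13:30 UTC.
1 November 2023 is a Wednesday, so the first Sunday is November 5.
1 February 2024 is a Thursday, so the first Sunday is February 4.
At the standard offset (UTC+11:30), 13:30 UTC + 11h30m = 01:00 Bryos Republic standard time (rolling into the next day, 23 October 2023).
Daylight saving runs 5 November 2023 – 4 February 2024; the standard-time date in Bryos Republic, October 23, 2023, is outside that window, so Bryos Republic is on standard time at UTC+11:30.
13:30 UTC + 11h30m = 01:00 Bryos Republic (rolling into the next day, 23 October 2023).

01:00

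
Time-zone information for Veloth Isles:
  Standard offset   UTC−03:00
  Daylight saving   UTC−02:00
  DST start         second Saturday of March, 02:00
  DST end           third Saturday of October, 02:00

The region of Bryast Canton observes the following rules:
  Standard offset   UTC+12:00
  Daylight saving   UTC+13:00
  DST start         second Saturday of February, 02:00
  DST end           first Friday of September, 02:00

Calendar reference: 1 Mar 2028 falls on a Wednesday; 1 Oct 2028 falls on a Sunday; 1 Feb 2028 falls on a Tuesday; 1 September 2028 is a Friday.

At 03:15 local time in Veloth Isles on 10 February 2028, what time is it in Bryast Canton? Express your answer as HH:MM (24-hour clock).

18:15

1 March 2028 is a Wednesday, so the first Saturday is March 4 and the second is March 11.
1 October 2028 is a Sunday, so the first Saturday is October 7 and the third is October 21.
Daylight saving runs 11 March – 21 October; 10 February 2028 is outside that window, so Veloth Isles is on standard time at UTC−03:00.
03:15 Veloth Isles + 3h = 06:15 UTC.
1 February 2028 is a Tuesday, so the first Saturday is February 5 and the second is February 12.
1 September 2028 is a Friday, so the first Friday is September 1.
At the standard offset (UTC+12:00), 06:15 UTC + 12h = 18:15 Bryast Canton standard time.
The standard-time date in Bryast Canton, 10 February 2028, does not fall between 12 February and 1 September, so daylight saving is not in effect and Bryast Canton is at UTC+12:00.
06:15 UTC + 12h = 18:15 Bryast Canton.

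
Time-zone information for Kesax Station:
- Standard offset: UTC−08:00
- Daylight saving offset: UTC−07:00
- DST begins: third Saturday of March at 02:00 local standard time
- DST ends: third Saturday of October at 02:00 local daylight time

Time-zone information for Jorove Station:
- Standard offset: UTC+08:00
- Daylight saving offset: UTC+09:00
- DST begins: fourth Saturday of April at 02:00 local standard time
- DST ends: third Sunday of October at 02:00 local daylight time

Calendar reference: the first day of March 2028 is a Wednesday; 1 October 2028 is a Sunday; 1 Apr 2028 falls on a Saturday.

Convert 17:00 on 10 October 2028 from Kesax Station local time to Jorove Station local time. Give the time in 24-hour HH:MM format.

09:00

1 March 2028 is a Wednesday, so the first Saturday is March 4 and the third is March 18.
1 October 2028 is a Sunday, so the first Saturday is October 7 and the third is October 21.
10 October 2028 falls between 18 March and 21 October, so daylight saving is in effect and Kesax Station is at UTC−07:00.
17:00 Kesax Station + 7h = 00:00 UTC (rolling into the next day, 11 October 2028).
1 April 2028 is a Saturday, so the first Saturday is April 1 and the fourth is April 22.
1 October 2028 is a Sunday, so the first Sunday is October 1 and the third is October 15.
At the standard offset (UTC+08:00), 00:00 UTC + 8h = 08:00 Jorove Station standard time.
The standard-time date in Jorove Station, 11 October 2028, lies within the daylight-saving period (22 April – 15 October), so Jorove Station is on daylight time, UTC+09:00.
00:00 UTC + 9h = 09:00 Jorove Station.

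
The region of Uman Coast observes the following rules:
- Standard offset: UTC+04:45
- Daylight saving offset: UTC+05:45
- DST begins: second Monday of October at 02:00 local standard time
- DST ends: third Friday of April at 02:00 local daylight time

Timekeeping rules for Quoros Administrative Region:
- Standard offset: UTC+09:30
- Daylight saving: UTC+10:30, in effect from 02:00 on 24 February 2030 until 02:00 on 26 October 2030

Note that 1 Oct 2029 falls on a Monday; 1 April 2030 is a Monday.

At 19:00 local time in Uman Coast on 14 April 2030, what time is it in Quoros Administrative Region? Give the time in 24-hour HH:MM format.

23:45

1 October 2029 is a Monday, so the first Monday is October 1 and the second is October 8.
1 April 2030 is a Monday, so the first Friday is April 5 and the third is April 19.
14 April 2030 falls between 8 October 2029 and 19 April 2030, so daylight saving is in effect and Uman Coast is at UTC+05:45.
19:00 Uman Coast − 5h45m = 13:15 UTC.
At the standard offset (UTC+09:30), 13:15 UTC + 9h30m = 22:45 Quoros Administrative Region standard time.
The standard-time date in Quoros Administrative Region, 14 April 2030, falls between 24 February and 26 October, so daylight saving is in effect and Quoros Administrative Region is at UTC+10:30.
13:15 UTC + 10h30m = 23:45 Quoros Administrative Region.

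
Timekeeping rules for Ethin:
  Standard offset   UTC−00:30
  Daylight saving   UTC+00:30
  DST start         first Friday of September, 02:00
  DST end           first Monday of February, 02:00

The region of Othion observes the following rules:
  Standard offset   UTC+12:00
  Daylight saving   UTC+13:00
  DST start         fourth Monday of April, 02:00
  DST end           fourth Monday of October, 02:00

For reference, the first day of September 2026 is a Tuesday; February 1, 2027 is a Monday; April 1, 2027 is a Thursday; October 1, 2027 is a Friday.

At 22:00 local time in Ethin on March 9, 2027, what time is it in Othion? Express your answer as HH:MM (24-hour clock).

1 September 2026 is a Tuesday, so the first Friday is September 4.
1 February 2027 is a Monday, so the first Monday is February 1.
March 9, 2027 is outside the daylight-saving period (4 September 2026 – 1 February 2027), so Ethin is on standard time, UTC−00:30.
22:00 Ethin + 0h30m = 22:30 UTC.
1 April 2027 is a Thursday, so the first Monday is April 5 and the fourth is April 26.
1 October 2027 is a Friday, so the first Monday is October 4 and the fourth is October 25.
At the standard offset (UTC+12:00), 22:30 UTC + 12h = 10:30 Othion standard time (rolling into the next day, 10 March 2027).
The standard-time date in Othion, March 10, 2027, does not fall between 26 April and 25 October, so daylight saving is not in effect and Othion is at UTC+12:00.
22:30 UTC + 12h = 10:30 Othion (rolling into the next day, 10 March 2027).

10:30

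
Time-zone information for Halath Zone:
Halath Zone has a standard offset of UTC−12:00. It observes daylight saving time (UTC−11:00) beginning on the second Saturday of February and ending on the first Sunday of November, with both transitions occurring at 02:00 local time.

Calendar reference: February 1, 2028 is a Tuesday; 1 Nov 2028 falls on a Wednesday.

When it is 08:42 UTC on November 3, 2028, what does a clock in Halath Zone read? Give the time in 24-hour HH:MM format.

21:42

1 February 2028 is a Tuesday, so the first Saturday is February 5 and the second is February 12.
1 November 2028 is a Wednesday, so the first Sunday is November 5.
At the standard offset (UTC−12:00), 08:42 UTC − 12h = 20:42 Halath Zone standard time (rolling into the previous day, 2 November 2028).
The standard-time date in Halath Zone, November 2, 2028, lies within the daylight-saving period (12 February – 5 November), so Halath Zone is on daylight time, UTC−11:00.
08:42 UTC − 11h = 21:42 local (rolling into the previous day, 2 November 2028).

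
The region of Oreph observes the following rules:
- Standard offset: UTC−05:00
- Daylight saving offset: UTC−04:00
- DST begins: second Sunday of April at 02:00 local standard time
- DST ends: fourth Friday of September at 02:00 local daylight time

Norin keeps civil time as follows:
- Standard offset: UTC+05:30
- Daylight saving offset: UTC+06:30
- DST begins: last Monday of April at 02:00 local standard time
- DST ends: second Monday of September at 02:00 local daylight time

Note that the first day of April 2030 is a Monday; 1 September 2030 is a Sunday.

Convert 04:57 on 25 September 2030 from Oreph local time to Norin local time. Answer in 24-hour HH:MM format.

1 April 2030 is a Monday, so the first Sunday is April 7 and the second is April 14.
1 September 2030 is a Sunday, so the first Friday is September 6 and the fourth is September 27.
Daylight saving runs 14 April – 27 September; 25 September 2030 is inside that window, so Oreph is at UTC−04:00.
04:57 Oreph + 4h = 08:57 UTC.
1 April 2030 is a Monday, so Mondays fall on 1, 8, 15, 22, 29; the last is April 29.
1 September 2030 is a Sunday, so the first Monday is September 2 and the second is September 9.
At the standard offset (UTC+05:30), 08:57 UTC + 5h30m = 14:27 Norin standard time.
Daylight saving runs 29 April – 9 September; the standard-time date in Norin, 25 September 2030, is outside that window, so Norin is on standard time at UTC+05:30.
08:57 UTC + 5h30m = 14:27 Norin.

14:27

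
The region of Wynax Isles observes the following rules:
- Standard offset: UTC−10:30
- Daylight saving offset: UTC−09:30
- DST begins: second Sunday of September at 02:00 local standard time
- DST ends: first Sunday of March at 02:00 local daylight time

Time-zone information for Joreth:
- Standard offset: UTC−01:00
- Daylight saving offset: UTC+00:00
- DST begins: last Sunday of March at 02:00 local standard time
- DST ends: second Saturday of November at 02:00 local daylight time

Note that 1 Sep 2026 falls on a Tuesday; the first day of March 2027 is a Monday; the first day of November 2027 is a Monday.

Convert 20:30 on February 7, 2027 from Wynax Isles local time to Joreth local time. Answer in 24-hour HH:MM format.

1 September 2026 is a Tuesday, so the first Sunday is September 6 and the second is September 13.
1 March 2027 is a Monday, so the first Sunday is March 7.
February 7, 2027 falls between 13 September 2026 and 7 March 2027, so daylight saving is in effect and Wynax Isles is at UTC−09:30.
20:30 Wynax Isles + 9h30m = 06:00 UTC (rolling into the next day, 8 February 2027).
1 March 2027 is a Monday, so Sundays fall on 7, 14, 21, 28; the last is March 28.
1 November 2027 is a Monday, so the first Saturday is November 6 and the second is November 13.
At the standard offset (UTC−01:00), 06:00 UTC − 1h = 05:00 Joreth standard time.
The standard-time date in Joreth, February 8, 2027, is outside the daylight-saving period (28 March – 13 November), so Joreth is on standard time, UTC−01:00.
06:00 UTC − 1h = 05:00 Joreth.

05:00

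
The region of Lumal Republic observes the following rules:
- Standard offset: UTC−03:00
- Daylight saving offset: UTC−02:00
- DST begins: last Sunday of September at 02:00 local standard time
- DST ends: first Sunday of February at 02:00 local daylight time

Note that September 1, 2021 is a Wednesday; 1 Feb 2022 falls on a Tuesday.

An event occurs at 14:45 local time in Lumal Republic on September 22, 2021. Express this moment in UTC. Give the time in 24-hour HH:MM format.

17:45

1 September 2021 is a Wednesday, so Sundays fall on 5, 12, 19, 26; the last is September 26.
1 February 2022 is a Tuesday, so the first Sunday is February 6.
September 22, 2021 is outside the daylight-saving period (26 September 2021 – 6 February 2022), so Lumal Republic is on standard time, UTC−03:00.
14:45 local + 3h = 17:45 UTC.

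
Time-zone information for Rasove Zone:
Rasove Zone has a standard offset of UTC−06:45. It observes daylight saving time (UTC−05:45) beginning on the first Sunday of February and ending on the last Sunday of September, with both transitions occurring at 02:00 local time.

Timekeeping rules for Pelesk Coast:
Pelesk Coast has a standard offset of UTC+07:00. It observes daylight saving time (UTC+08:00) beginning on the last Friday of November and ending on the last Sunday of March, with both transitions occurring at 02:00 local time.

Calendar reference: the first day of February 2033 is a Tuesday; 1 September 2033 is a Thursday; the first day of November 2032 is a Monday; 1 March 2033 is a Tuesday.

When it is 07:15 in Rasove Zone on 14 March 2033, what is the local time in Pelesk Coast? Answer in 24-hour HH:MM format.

21:00

1 February 2033 is a Tuesday, so the first Sunday is February 6.
1 September 2033 is a Thursday, so Sundays fall on 4, 11, 18, 25; the last is September 25.
Daylight saving runs 6 February – 25 September; 14 March 2033 is inside that window, so Rasove Zone is at UTC−05:45.
07:15 Rasove Zone + 5h45m = 13:00 UTC.
1 November 2032 is a Monday, so Fridays fall on 5, 12, 19, 26; the last is November 26.
1 March 2033 is a Tuesday, so Sundays fall on 6, 13, 20, 27; the last is March 27.
At the standard offset (UTC+07:00), 13:00 UTC + 7h = 20:00 Pelesk Coast standard time.
The standard-time date in Pelesk Coast, 14 March 2033, falls between 26 November 2032 and 27 March 2033, so daylight saving is in effect and Pelesk Coast is at UTC+08:00.
13:00 UTC + 8h = 21:00 Pelesk Coast.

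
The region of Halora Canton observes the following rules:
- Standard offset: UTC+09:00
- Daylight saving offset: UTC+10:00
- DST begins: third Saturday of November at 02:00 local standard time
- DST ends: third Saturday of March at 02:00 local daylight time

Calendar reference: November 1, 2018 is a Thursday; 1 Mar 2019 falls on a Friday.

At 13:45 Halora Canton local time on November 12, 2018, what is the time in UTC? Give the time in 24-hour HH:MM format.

04:45

1 November 2018 is a Thursday, so the first Saturday is November 3 and the third is November 17.
1 March 2019 is a Friday, so the first Saturday is March 2 and the third is March 16.
November 12, 2018 does not fall between 17 November 2018 and 16 March 2019, so daylight saving is not in effect and Halora Canton is at UTC+09:00.
13:45 local − 9h = 04:45 UTC.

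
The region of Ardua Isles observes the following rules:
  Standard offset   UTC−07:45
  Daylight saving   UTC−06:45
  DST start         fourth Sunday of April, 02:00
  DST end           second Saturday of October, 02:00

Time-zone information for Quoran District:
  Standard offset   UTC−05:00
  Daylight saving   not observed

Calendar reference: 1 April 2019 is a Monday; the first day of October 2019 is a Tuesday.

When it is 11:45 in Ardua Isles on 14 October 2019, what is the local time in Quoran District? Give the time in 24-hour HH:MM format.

14:30

1 April 2019 is a Monday, so the first Sunday is April 7 and the fourth is April 28.
1 October 2019 is a Tuesday, so the first Saturday is October 5 and the second is October 12.
Daylight saving runs 28 April – 12 October; 14 October 2019 is outside that window, so Ardua Isles is on standard time at UTC−07:45.
11:45 Ardua Isles + 7h45m = 19:30 UTC.
Quoran District has no daylight saving, so its offset is UTC−05:00 year-round.
19:30 UTC − 5h = 14:30 Quoran District.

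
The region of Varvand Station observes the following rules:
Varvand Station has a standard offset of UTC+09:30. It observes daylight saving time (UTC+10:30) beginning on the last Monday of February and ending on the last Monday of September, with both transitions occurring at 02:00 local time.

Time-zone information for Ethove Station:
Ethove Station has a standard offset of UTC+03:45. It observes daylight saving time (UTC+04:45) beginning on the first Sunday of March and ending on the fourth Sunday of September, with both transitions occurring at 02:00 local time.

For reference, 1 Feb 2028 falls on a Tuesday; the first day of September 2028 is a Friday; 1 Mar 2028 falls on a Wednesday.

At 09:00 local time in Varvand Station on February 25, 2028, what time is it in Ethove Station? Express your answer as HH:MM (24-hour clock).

03:15

1 February 2028 is a Tuesday, so Mondays fall on 7, 14, 21, 28; the last is February 28.
1 September 2028 is a Friday, so Mondays fall on 4, 11, 18, 25; the last is September 25.
February 25, 2028 is outside the daylight-saving period (28 February – 25 September), so Varvand Station is on standard time, UTC+09:30.
09:00 Varvand Station − 9h30m = 23:30 UTC (rolling into the previous day, 24 February 2028).
1 March 2028 is a Wednesday, so the first Sunday is March 5.
1 September 2028 is a Friday, so the first Sunday is September 3 and the fourth is September 24.
At the standard offset (UTC+03:45), 23:30 UTC + 3h45m = 03:15 Ethove Station standard time (rolling into the next day, 25 February 2028).
Daylight saving runs 5 March – 24 September; the standard-time date in Ethove Station, February 25, 2028, is outside that window, so Ethove Station is on standard time at UTC+03:45.
23:30 UTC + 3h45m = 03:15 Ethove Station (rolling into the next day, 25 February 2028).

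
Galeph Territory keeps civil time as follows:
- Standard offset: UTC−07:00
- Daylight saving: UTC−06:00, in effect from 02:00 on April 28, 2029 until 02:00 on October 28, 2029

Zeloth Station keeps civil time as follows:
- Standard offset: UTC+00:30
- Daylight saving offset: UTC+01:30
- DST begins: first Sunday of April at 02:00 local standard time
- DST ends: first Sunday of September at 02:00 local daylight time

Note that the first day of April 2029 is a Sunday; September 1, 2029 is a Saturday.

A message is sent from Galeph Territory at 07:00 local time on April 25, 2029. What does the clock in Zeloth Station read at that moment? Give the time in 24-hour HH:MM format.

15:30

April 25, 2029 does not fall between 28 April and 28 October, so daylight saving is not in effect and Galeph Territory is at UTC−07:00.
07:00 Galeph Territory + 7h = 14:00 UTC.
1 April 2029 is a Sunday, so the first Sunday is April 1.
1 September 2029 is a Saturday, so the first Sunday is September 2.
At the standard offset (UTC+00:30), 14:00 UTC + 0h30m = 14:30 Zeloth Station standard time.
Daylight saving runs 1 April – 2 September; the standard-time date in Zeloth Station, April 25, 2029, is inside that window, so Zeloth Station is at UTC+01:30.
14:00 UTC + 1h30m = 15:30 Zeloth Station.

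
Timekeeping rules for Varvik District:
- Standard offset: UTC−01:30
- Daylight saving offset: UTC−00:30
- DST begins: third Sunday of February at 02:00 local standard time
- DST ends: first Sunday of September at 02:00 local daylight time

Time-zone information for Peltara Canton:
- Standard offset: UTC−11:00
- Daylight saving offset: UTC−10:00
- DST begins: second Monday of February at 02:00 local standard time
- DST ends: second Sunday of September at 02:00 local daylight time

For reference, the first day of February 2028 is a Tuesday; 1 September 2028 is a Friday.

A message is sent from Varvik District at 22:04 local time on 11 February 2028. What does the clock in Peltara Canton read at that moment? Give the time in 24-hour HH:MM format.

12:34

1 February 2028 is a Tuesday, so the first Sunday is February 6 and the third is February 20.
1 September 2028 is a Friday, so the first Sunday is September 3.
11 February 2028 does not fall between 20 February and 3 September, so daylight saving is not in effect and Varvik District is at UTC−01:30.
22:04 Varvik District + 1h30m = 23:34 UTC.
1 February 2028 is a Tuesday, so the first Monday is February 7 and the second is February 14.
1 September 2028 is a Friday, so the first Sunday is September 3 and the second is September 10.
At the standard offset (UTC−11:00), 23:34 UTC − 11h = 12:34 Peltara Canton standard time.
The standard-time date in Peltara Canton, 11 February 2028, does not fall between 14 February and 10 September, so daylight saving is not in effect and Peltara Canton is at UTC−11:00.
23:34 UTC − 11h = 12:34 Peltara Canton.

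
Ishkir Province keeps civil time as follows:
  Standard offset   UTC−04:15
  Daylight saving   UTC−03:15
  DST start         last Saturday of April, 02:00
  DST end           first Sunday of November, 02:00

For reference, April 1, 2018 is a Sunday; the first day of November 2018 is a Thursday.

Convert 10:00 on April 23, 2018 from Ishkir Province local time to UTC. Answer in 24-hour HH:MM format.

1 April 2018 is a Sunday, so Saturdays fall on 7, 14, 21, 28; the last is April 28.
1 November 2018 is a Thursday, so the first Sunday is November 4.
April 23, 2018 is outside the daylight-saving period (28 April – 4 November), so Ishkir Province is on standard time, UTC−04:15.
10:00 local + 4h15m = 14:15 UTC.

14:15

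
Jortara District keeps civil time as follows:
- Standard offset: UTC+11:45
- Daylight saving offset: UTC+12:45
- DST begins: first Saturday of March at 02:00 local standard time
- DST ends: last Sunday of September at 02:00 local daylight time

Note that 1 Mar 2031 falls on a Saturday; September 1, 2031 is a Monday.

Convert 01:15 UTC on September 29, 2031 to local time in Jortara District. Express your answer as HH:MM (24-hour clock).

1 March 2031 is a Saturday, so the first Saturday is March 1.
1 September 2031 is a Monday, so Sundays fall on 7, 14, 21, 28; the last is September 28.
At the standard offset (UTC+11:45), 01:15 UTC + 11h45m = 13:00 Jortara District standard time.
Daylight saving runs 1 March – 28 September; the standard-time date in Jortara District, September 29, 2031, is outside that window, so Jortara District is on standard time at UTC+11:45.
01:15 UTC + 11h45m = 13:00 local.

13:00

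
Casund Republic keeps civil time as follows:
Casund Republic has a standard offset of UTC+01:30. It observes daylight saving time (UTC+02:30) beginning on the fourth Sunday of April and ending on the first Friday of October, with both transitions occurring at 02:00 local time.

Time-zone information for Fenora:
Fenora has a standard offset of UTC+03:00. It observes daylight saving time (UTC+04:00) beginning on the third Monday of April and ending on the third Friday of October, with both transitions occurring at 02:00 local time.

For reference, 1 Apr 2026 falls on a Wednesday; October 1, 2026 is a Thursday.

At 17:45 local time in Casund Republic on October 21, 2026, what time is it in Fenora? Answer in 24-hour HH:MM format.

1 April 2026 is a Wednesday, so the first Sunday is April 5 and the fourth is April 26.
1 October 2026 is a Thursday, so the first Friday is October 2.
October 21, 2026 does not fall between 26 April and 2 October, so daylight saving is not in effect and Casund Republic is at UTC+01:30.
17:45 Casund Republic − 1h30m = 16:15 UTC.
1 April 2026 is a Wednesday, so the first Monday is April 6 and the third is April 20.
1 October 2026 is a Thursday, so the first Friday is October 2 and the third is October 16.
At the standard offset (UTC+03:00), 16:15 UTC + 3h = 19:15 Fenora standard time.
The standard-time date in Fenora, October 21, 2026, is outside the daylight-saving period (20 April – 16 October), so Fenora is on standard time, UTC+03:00.
16:15 UTC + 3h = 19:15 Fenora.

19:15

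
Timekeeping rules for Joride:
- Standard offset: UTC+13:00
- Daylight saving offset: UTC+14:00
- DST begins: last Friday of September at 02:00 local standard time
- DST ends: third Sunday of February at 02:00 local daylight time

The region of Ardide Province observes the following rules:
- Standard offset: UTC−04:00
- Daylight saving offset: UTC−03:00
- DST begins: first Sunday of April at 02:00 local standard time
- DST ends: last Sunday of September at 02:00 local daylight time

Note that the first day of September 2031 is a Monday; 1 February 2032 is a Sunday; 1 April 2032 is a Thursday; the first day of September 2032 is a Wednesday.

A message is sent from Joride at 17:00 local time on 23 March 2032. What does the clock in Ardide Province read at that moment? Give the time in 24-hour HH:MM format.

1 September 2031 is a Monday, so Fridays fall on 5, 12, 19, 26; the last is September 26.
1 February 2032 is a Sunday, so the first Sunday is February 1 and the third is February 15.
23 March 2032 does not fall between 26 September 2031 and 15 February 2032, so daylight saving is not in effect and Joride is at UTC+13:00.
17:00 Joride − 13h = 04:00 UTC.
1 April 2032 is a Thursday, so the first Sunday is April 4.
1 September 2032 is a Wednesday, so Sundays fall on 5, 12, 19, 26; the last is September 26.
At the standard offset (UTC−04:00), 04:00 UTC − 4h = 00:00 Ardide Province standard time.
The standard-time date in Ardide Province, 23 March 2032, does not fall between 4 April and 26 September, so daylight saving is not in effect and Ardide Province is at UTC−04:00.
04:00 UTC − 4h = 00:00 Ardide Province.

00:00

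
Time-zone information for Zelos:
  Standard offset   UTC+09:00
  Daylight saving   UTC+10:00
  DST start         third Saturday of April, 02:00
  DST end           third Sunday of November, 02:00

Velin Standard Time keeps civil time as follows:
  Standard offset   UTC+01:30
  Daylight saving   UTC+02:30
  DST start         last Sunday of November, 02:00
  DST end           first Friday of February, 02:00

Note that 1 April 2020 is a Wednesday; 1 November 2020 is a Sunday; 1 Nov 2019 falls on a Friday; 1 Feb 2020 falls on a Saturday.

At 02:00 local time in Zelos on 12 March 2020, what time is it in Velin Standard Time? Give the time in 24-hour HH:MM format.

18:30

1 April 2020 is a Wednesday, so the first Saturday is April 4 and the third is April 18.
1 November 2020 is a Sunday, so the first Sunday is November 1 and the third is November 15.
Daylight saving runs 18 April – 15 November; 12 March 2020 is outside that window, so Zelos is on standard time at UTC+09:00.
02:00 Zelos − 9h = 17:00 UTC (rolling into the previous day, 11 March 2020).
1 November 2019 is a Friday, so Sundays fall on 3, 10, 17, 24; the last is November 24.
1 February 2020 is a Saturday, so the first Friday is February 7.
At the standard offset (UTC+01:30), 17:00 UTC + 1h30m = 18:30 Velin Standard Time standard time.
Daylight saving runs 24 November 2019 – 7 February 2020; the standard-time date in Velin Standard Time, 11 March 2020, is outside that window, so Velin Standard Time is on standard time at UTC+01:30.
17:00 UTC + 1h30m = 18:30 Velin Standard Time.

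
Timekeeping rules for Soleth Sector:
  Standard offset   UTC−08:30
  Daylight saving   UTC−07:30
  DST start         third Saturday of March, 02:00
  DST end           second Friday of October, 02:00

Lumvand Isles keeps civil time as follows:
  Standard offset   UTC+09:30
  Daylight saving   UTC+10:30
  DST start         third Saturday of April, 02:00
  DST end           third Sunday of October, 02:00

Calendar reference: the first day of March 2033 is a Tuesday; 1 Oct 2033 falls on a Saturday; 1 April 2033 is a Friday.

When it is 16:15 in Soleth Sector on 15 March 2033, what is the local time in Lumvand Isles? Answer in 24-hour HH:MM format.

1 March 2033 is a Tuesday, so the first Saturday is March 5 and the third is March 19.
1 October 2033 is a Saturday, so the first Friday is October 7 and the second is October 14.
15 March 2033 is outside the daylight-saving period (19 March – 14 October), so Soleth Sector is on standard time, UTC−08:30.
16:15 Soleth Sector + 8h30m = 00:45 UTC (rolling into the next day, 16 March 2033).
1 April 2033 is a Friday, so the first Saturday is April 2 and the third is April 16.
1 October 2033 is a Saturday, so the first Sunday is October 2 and the third is October 16.
At the standard offset (UTC+09:30), 00:45 UTC + 9h30m = 10:15 Lumvand Isles standard time.
The standard-time date in Lumvand Isles, 16 March 2033, does not fall between 16 April and 16 October, so daylight saving is not in effect and Lumvand Isles is at UTC+09:30.
00:45 UTC + 9h30m = 10:15 Lumvand Isles.

10:15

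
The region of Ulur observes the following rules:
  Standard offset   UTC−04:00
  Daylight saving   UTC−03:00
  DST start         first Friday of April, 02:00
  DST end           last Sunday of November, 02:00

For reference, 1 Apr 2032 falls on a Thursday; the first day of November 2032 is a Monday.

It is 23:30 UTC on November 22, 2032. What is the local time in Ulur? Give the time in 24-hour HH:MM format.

1 April 2032 is a Thursday, so the first Friday is April 2.
1 November 2032 is a Monday, so Sundays fall on 7, 14, 21, 28; the last is November 28.
At the standard offset (UTC−04:00), 23:30 UTC − 4h = 19:30 Ulur standard time.
The standard-time date in Ulur, November 22, 2032, falls between 2 April and 28 November, so daylight saving is in effect and Ulur is at UTC−03:00.
23:30 UTC − 3h = 20:30 local.

20:30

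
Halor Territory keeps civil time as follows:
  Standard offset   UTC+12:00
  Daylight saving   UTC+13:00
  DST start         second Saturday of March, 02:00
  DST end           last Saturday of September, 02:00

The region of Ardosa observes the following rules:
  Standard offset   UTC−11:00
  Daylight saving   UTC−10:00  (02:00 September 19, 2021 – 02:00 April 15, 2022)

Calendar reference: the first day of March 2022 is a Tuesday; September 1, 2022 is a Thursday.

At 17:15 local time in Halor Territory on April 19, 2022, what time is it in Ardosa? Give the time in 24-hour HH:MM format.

17:15

1 March 2022 is a Tuesday, so the first Saturday is March 5 and the second is March 12.
1 September 2022 is a Thursday, so Saturdays fall on 3, 10, 17, 24; the last is September 24.
Daylight saving runs 12 March – 24 September; April 19, 2022 is inside that window, so Halor Territory is at UTC+13:00.
17:15 Halor Territory − 13h = 04:15 UTC.
At the standard offset (UTC−11:00), 04:15 UTC − 11h = 17:15 Ardosa standard time (rolling into the previous day, 18 April 2022).
Daylight saving runs 19 September 2021 – 15 April 2022; the standard-time date in Ardosa, April 18, 2022, is outside that window, so Ardosa is on standard time at UTC−11:00.
04:15 UTC − 11h = 17:15 Ardosa (rolling into the previous day, 18 April 2022).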